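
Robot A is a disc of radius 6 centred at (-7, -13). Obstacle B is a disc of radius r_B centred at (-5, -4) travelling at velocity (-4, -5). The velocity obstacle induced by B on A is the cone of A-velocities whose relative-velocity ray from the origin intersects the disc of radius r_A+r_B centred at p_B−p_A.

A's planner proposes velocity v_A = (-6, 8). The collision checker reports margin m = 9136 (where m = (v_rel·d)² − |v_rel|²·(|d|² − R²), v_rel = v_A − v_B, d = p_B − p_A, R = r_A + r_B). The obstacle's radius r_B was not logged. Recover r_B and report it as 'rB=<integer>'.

m = 9136
d = (2, 9);  v_rel = (-2, 13),  |v_rel|² = 173
v_rel×d = (-2)·(9) − (13)·(2) = -44
since m = R²·173 − (-44)²:  R² = (1936 + 9136) / 173 = 64
R = √64 = 8  ⇒  r_B = 8 − 6 = 2

rB=2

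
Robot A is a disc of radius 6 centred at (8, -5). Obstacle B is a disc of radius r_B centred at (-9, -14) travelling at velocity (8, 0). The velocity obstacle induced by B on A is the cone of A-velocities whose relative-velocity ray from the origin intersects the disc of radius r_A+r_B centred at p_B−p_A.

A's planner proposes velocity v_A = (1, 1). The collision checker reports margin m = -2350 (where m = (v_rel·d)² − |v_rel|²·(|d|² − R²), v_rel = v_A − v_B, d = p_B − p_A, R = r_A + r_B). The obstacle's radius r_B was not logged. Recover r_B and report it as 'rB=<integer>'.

m = -2350
d = (-17, -9);  v_rel = (-7, 1),  |v_rel|² = 50
v_rel×d = (-7)·(-9) − (1)·(-17) = 80
since m = R²·50 − 80²:  R² = (6400 + -2350) / 50 = 81
R = √81 = 9  ⇒  r_B = 9 − 6 = 3

rB=3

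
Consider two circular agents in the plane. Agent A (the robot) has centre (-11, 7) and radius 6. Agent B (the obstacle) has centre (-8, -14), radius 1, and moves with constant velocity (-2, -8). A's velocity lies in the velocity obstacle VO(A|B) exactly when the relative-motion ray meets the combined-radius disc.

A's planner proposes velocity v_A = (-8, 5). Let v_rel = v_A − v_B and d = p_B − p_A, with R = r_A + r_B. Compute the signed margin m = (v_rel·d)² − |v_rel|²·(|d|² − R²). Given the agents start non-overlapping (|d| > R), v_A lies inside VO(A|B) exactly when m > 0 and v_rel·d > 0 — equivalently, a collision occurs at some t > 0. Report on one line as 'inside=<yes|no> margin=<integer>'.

d = (3, -21),  |d|² = 450;  R = 6+1 = 7,  c = 450−7² = 401
v_rel = (-6, 13),  |v_rel|² = 205;  v_rel·d = (-6)·(3) + (13)·(-21) = -291
205·t² + 582·t + 401 = 0  ⇒  m = (-291)² − 205·401 = 2476
m = 2476 > 0,  v_rel·d = -291 < 0  ⇒  outside

inside=no margin=2476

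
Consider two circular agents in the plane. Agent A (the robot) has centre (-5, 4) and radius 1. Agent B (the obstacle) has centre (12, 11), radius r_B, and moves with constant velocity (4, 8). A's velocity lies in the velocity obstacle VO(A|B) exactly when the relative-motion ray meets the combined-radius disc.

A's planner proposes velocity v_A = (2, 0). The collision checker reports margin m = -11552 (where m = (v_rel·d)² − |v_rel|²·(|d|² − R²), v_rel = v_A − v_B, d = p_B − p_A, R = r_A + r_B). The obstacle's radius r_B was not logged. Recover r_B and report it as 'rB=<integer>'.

m = -11552
d = (17, 7);  v_rel = (-2, -8),  |v_rel|² = 68
v_rel×d = (-2)·(7) − (-8)·(17) = 122
since m = R²·68 − 122²:  R² = (14884 + -11552) / 68 = 49
R = √49 = 7  ⇒  r_B = 7 − 1 = 6

rB=6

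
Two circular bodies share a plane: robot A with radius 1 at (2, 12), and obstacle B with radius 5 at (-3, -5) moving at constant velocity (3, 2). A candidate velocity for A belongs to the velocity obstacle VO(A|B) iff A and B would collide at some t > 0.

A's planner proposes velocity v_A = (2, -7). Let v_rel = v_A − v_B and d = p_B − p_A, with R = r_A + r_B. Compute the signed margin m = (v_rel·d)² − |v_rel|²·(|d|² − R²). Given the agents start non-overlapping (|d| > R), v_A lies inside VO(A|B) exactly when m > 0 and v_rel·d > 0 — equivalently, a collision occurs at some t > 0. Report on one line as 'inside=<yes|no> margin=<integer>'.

d = (-5, -17),  |d|² = 314;  R = 1+5 = 6,  c = 314−6² = 278
v_rel = (-1, -9),  |v_rel|² = 82;  v_rel·d = (-1)·(-5) + (-9)·(-17) = 158
82·t² − 316·t + 278 = 0  ⇒  m = 158² − 82·278 = 2168
m = 2168 > 0,  v_rel·d = 158 > 0  ⇒  inside

inside=yes margin=2168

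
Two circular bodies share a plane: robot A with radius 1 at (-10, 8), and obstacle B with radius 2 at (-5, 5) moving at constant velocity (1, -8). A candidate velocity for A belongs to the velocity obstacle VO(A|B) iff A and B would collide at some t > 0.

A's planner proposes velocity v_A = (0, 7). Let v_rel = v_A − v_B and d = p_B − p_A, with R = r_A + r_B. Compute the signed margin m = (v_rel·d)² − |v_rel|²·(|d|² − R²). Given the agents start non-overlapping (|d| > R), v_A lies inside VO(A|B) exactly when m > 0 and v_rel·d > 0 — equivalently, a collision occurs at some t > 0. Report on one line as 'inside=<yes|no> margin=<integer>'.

d = (5, -3),  |d|² = 34;  R = 1+2 = 3,  c = 34−3² = 25
v_rel = (-1, 15),  |v_rel|² = 226;  v_rel·d = (-1)·(5) + (15)·(-3) = -50
226·t² + 100·t + 25 = 0  ⇒  m = (-50)² − 226·25 = -3150
m = -3150 < 0,  v_rel·d = -50 < 0  ⇒  outside

inside=no margin=-3150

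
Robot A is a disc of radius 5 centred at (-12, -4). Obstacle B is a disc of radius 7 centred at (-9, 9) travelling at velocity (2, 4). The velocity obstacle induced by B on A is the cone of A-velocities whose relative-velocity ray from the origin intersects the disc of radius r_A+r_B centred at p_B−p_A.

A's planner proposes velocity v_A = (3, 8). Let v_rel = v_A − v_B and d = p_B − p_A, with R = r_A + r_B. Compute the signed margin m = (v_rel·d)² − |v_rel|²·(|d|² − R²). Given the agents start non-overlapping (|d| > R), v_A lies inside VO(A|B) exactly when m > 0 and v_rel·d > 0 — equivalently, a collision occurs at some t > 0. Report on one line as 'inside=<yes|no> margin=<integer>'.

d = (3, 13),  |d|² = 178;  R = 5+7 = 12,  c = 178−12² = 34
v_rel = (1, 4),  |v_rel|² = 17;  v_rel·d = (1)·(3) + (4)·(13) = 55
17·t² − 110·t + 34 = 0  ⇒  m = 55² − 17·34 = 2447
m = 2447 > 0,  v_rel·d = 55 > 0  ⇒  inside

inside=yes margin=2447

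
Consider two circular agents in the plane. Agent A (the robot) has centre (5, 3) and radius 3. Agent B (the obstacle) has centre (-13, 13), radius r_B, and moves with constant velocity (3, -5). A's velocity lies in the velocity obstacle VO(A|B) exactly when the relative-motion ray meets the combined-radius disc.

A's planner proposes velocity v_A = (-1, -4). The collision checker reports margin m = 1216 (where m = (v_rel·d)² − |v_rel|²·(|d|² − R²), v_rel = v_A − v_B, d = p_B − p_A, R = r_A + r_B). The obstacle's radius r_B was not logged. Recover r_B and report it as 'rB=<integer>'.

m = 1216
d = (-18, 10);  v_rel = (-4, 1),  |v_rel|² = 17
v_rel×d = (-4)·(10) − (1)·(-18) = -22
since m = R²·17 − (-22)²:  R² = (484 + 1216) / 17 = 100
R = √100 = 10  ⇒  r_B = 10 − 3 = 7

rB=7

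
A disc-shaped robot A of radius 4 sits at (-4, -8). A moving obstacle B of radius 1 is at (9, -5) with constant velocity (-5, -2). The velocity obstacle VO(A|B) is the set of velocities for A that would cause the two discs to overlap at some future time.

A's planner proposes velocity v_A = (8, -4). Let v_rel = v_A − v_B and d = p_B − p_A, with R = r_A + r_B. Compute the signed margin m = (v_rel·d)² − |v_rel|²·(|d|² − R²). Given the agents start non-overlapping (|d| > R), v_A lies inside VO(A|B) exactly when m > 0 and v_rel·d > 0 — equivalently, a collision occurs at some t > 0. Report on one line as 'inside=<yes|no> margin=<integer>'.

d = (13, 3),  |d|² = 178;  R = 4+1 = 5,  c = 178−5² = 153
v_rel = (13, -2),  |v_rel|² = 173;  v_rel·d = (13)·(13) + (-2)·(3) = 163
173·t² − 326·t + 153 = 0  ⇒  m = 163² − 173·153 = 100
m = 100 > 0,  v_rel·d = 163 > 0  ⇒  inside

inside=yes margin=100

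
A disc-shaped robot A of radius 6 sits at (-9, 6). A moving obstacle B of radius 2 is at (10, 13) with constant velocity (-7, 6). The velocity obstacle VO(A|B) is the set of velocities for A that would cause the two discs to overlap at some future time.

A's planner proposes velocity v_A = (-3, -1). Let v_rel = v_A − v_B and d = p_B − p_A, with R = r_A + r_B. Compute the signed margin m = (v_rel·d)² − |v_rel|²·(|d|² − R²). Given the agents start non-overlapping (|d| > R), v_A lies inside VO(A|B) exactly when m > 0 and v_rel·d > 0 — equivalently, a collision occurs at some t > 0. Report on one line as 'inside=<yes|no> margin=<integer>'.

d = (19, 7),  |d|² = 410;  R = 6+2 = 8,  c = 410−8² = 346
v_rel = (4, -7),  |v_rel|² = 65;  v_rel·d = (4)·(19) + (-7)·(7) = 27
65·t² − 54·t + 346 = 0  ⇒  m = 27² − 65·346 = -21761
m = -21761 < 0,  v_rel·d = 27 > 0  ⇒  outside

inside=no margin=-21761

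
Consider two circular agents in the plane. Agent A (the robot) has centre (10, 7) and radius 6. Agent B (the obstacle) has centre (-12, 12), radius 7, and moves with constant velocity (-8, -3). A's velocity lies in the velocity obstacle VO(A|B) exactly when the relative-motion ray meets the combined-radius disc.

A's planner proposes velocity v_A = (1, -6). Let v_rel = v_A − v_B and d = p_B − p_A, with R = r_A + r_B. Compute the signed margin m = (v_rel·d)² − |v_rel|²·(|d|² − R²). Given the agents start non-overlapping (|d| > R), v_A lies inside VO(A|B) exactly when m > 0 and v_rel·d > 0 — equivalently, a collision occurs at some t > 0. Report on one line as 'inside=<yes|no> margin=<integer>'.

d = (-22, 5),  |d|² = 509;  R = 6+7 = 13,  c = 509−13² = 340
v_rel = (9, -3),  |v_rel|² = 90;  v_rel·d = (9)·(-22) + (-3)·(5) = -213
90·t² + 426·t + 340 = 0  ⇒  m = (-213)² − 90·340 = 14769
m = 14769 > 0,  v_rel·d = -213 < 0  ⇒  outside

inside=no margin=14769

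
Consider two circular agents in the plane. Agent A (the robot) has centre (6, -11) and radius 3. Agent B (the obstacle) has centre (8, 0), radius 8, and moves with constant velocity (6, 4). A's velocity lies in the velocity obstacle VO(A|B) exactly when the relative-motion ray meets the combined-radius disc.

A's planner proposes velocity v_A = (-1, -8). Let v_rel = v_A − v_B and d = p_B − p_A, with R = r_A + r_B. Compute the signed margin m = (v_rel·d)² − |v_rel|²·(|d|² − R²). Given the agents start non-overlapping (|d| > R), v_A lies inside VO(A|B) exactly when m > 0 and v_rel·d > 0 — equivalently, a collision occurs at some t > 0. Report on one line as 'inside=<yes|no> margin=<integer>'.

d = (2, 11),  |d|² = 125;  R = 3+8 = 11,  c = 125−11² = 4
v_rel = (-7, -12),  |v_rel|² = 193;  v_rel·d = (-7)·(2) + (-12)·(11) = -146
193·t² + 292·t + 4 = 0  ⇒  m = (-146)² − 193·4 = 20544
m = 20544 > 0,  v_rel·d = -146 < 0  ⇒  outside

inside=no margin=20544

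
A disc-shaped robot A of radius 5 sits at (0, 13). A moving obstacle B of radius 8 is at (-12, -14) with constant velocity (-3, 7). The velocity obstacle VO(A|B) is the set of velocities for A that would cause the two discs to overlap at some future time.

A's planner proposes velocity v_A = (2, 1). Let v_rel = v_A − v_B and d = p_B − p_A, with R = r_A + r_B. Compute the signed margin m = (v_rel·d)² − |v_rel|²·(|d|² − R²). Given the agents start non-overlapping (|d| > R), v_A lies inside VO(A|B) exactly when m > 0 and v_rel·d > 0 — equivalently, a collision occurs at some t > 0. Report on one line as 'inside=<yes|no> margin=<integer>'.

d = (-12, -27),  |d|² = 873;  R = 5+8 = 13,  c = 873−13² = 704
v_rel = (5, -6),  |v_rel|² = 61;  v_rel·d = (5)·(-12) + (-6)·(-27) = 102
61·t² − 204·t + 704 = 0  ⇒  m = 102² − 61·704 = -32540
m = -32540 < 0,  v_rel·d = 102 > 0  ⇒  outside

inside=no margin=-32540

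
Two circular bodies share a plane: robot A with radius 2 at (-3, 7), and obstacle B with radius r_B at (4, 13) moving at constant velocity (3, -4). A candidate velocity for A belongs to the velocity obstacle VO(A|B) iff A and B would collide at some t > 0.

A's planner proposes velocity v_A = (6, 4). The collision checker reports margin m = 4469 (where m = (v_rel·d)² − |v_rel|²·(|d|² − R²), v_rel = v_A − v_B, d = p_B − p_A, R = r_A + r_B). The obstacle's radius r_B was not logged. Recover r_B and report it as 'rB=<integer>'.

m = 4469
d = (7, 6);  v_rel = (3, 8),  |v_rel|² = 73
v_rel×d = (3)·(6) − (8)·(7) = -38
since m = R²·73 − (-38)²:  R² = (1444 + 4469) / 73 = 81
R = √81 = 9  ⇒  r_B = 9 − 2 = 7

rB=7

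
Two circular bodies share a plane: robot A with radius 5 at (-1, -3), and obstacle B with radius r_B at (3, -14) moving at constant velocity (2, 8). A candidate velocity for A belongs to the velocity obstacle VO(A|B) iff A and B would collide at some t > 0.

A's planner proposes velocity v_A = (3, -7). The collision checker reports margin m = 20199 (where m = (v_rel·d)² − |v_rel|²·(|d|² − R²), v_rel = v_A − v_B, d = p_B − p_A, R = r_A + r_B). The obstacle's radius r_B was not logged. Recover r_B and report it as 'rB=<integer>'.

m = 20199
d = (4, -11);  v_rel = (1, -15),  |v_rel|² = 226
v_rel×d = (1)·(-11) − (-15)·(4) = 49
since m = R²·226 − 49²:  R² = (2401 + 20199) / 226 = 100
R = √100 = 10  ⇒  r_B = 10 − 5 = 5

rB=5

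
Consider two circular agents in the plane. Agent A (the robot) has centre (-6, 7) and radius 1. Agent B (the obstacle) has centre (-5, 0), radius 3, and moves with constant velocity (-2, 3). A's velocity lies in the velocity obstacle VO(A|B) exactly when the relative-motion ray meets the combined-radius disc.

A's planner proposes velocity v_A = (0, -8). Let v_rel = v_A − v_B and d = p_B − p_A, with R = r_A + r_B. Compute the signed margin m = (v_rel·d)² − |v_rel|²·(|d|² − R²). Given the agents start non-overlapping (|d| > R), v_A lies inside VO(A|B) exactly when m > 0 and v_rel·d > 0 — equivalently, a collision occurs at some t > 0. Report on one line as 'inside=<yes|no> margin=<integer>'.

d = (1, -7),  |d|² = 50;  R = 1+3 = 4,  c = 50−4² = 34
v_rel = (2, -11),  |v_rel|² = 125;  v_rel·d = (2)·(1) + (-11)·(-7) = 79
125·t² − 158·t + 34 = 0  ⇒  m = 79² − 125·34 = 1991
m = 1991 > 0,  v_rel·d = 79 > 0  ⇒  inside

inside=yes margin=1991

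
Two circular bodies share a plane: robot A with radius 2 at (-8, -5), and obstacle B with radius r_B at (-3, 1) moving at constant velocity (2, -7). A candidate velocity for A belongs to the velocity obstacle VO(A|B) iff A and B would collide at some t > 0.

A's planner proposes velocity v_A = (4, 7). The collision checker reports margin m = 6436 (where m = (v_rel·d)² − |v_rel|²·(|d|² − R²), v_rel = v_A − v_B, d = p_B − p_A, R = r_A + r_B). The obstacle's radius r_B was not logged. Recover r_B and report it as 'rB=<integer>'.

m = 6436
d = (5, 6);  v_rel = (2, 14),  |v_rel|² = 200
v_rel×d = (2)·(6) − (14)·(5) = -58
since m = R²·200 − (-58)²:  R² = (3364 + 6436) / 200 = 49
R = √49 = 7  ⇒  r_B = 7 − 2 = 5

rB=5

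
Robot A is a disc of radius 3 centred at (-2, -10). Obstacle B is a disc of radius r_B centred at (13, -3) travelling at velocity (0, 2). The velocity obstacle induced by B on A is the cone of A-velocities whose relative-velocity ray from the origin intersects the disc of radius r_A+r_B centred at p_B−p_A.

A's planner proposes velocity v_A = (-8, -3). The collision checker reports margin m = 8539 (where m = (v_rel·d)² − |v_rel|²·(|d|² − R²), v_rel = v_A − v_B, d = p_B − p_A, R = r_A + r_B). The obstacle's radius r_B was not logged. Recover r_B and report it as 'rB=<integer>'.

m = 8539
d = (15, 7);  v_rel = (-8, -5),  |v_rel|² = 89
v_rel×d = (-8)·(7) − (-5)·(15) = 19
since m = R²·89 − 19²:  R² = (361 + 8539) / 89 = 100
R = √100 = 10  ⇒  r_B = 10 − 3 = 7

rB=7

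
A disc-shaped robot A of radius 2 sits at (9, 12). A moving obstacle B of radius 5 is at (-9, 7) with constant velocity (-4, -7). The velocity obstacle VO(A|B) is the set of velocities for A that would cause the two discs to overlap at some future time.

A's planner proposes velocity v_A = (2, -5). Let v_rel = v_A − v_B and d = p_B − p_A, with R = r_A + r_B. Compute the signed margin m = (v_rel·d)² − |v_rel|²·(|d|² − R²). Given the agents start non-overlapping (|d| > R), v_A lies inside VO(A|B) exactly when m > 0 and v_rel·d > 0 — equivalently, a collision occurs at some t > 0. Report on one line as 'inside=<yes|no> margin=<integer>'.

d = (-18, -5),  |d|² = 349;  R = 2+5 = 7,  c = 349−7² = 300
v_rel = (6, 2),  |v_rel|² = 40;  v_rel·d = (6)·(-18) + (2)·(-5) = -118
40·t² + 236·t + 300 = 0  ⇒  m = (-118)² − 40·300 = 1924
m = 1924 > 0,  v_rel·d = -118 < 0  ⇒  outside

inside=no margin=1924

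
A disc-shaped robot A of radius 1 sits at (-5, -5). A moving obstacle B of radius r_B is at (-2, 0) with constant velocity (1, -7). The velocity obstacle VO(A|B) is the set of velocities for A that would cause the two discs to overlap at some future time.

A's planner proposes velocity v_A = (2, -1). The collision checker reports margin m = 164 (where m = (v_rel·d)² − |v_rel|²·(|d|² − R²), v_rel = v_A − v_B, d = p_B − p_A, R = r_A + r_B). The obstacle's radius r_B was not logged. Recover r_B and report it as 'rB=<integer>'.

m = 164
d = (3, 5);  v_rel = (1, 6),  |v_rel|² = 37
v_rel×d = (1)·(5) − (6)·(3) = -13
since m = R²·37 − (-13)²:  R² = (169 + 164) / 37 = 9
R = √9 = 3  ⇒  r_B = 3 − 1 = 2

rB=2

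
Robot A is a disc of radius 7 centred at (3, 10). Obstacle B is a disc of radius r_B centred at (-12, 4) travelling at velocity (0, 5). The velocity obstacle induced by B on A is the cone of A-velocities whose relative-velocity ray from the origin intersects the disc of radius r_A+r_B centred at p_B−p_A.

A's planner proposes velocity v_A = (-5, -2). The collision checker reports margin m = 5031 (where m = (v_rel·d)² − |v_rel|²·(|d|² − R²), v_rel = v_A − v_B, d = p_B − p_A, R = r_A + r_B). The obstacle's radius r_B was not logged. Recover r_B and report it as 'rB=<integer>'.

m = 5031
d = (-15, -6);  v_rel = (-5, -7),  |v_rel|² = 74
v_rel×d = (-5)·(-6) − (-7)·(-15) = -75
since m = R²·74 − (-75)²:  R² = (5625 + 5031) / 74 = 144
R = √144 = 12  ⇒  r_B = 12 − 7 = 5

rB=5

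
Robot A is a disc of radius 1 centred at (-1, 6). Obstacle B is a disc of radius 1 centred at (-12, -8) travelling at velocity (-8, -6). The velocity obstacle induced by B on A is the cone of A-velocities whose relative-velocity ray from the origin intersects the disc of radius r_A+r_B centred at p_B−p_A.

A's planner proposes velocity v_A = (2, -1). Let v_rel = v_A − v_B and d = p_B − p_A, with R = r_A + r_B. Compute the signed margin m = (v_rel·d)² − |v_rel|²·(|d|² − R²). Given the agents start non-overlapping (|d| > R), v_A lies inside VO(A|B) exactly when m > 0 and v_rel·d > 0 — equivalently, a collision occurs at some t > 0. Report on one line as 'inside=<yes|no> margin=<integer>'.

d = (-11, -14),  |d|² = 317;  R = 1+1 = 2,  c = 317−2² = 313
v_rel = (10, 5),  |v_rel|² = 125;  v_rel·d = (10)·(-11) + (5)·(-14) = -180
125·t² + 360·t + 313 = 0  ⇒  m = (-180)² − 125·313 = -6725
m = -6725 < 0,  v_rel·d = -180 < 0  ⇒  outside

inside=no margin=-6725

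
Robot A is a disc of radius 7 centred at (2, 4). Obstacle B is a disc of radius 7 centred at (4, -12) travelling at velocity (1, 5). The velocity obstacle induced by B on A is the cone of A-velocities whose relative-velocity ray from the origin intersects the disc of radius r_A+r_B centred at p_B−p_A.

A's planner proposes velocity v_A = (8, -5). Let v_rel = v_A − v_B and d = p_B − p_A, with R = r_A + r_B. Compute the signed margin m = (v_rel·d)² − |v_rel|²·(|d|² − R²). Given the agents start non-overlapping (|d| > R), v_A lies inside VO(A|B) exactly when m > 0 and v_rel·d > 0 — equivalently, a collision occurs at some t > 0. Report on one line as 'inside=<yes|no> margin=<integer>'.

d = (2, -16),  |d|² = 260;  R = 7+7 = 14,  c = 260−14² = 64
v_rel = (7, -10),  |v_rel|² = 149;  v_rel·d = (7)·(2) + (-10)·(-16) = 174
149·t² − 348·t + 64 = 0  ⇒  m = 174² − 149·64 = 20740
m = 20740 > 0,  v_rel·d = 174 > 0  ⇒  inside

inside=yes margin=20740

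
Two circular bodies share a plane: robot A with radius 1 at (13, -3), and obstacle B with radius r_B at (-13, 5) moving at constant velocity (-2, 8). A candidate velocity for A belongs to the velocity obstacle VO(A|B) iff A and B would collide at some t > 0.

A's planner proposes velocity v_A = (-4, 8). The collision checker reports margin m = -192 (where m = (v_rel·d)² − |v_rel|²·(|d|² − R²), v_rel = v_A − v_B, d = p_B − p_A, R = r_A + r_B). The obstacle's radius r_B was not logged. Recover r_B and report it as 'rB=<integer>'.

m = -192
d = (-26, 8);  v_rel = (-2, 0),  |v_rel|² = 4
v_rel×d = (-2)·(8) − (0)·(-26) = -16
since m = R²·4 − (-16)²:  R² = (256 + -192) / 4 = 16
R = √16 = 4  ⇒  r_B = 4 − 1 = 3

rB=3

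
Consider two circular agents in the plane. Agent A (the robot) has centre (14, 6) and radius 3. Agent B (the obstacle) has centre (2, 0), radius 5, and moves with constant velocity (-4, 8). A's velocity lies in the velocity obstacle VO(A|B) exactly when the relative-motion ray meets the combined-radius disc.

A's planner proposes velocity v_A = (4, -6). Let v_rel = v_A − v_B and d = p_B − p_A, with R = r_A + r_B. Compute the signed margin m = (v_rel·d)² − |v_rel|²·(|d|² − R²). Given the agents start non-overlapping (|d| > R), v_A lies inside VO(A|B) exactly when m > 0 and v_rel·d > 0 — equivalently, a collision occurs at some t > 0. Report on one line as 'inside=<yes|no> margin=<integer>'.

d = (-12, -6),  |d|² = 180;  R = 3+5 = 8,  c = 180−8² = 116
v_rel = (8, -14),  |v_rel|² = 260;  v_rel·d = (8)·(-12) + (-14)·(-6) = -12
260·t² + 24·t + 116 = 0  ⇒  m = (-12)² − 260·116 = -30016
m = -30016 < 0,  v_rel·d = -12 < 0  ⇒  outside

inside=no margin=-30016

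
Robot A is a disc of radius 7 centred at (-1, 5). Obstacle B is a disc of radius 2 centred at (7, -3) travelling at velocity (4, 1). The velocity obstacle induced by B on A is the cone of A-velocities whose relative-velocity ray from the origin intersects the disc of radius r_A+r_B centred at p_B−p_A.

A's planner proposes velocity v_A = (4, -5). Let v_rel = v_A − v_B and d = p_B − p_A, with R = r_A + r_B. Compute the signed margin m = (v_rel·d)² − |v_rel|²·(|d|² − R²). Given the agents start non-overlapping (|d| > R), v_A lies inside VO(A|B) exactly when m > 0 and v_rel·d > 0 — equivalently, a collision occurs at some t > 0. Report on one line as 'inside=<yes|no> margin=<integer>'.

d = (8, -8),  |d|² = 128;  R = 7+2 = 9,  c = 128−9² = 47
v_rel = (0, -6),  |v_rel|² = 36;  v_rel·d = (0)·(8) + (-6)·(-8) = 48
36·t² − 96·t + 47 = 0  ⇒  m = 48² − 36·47 = 612
m = 612 > 0,  v_rel·d = 48 > 0  ⇒  inside

inside=yes margin=612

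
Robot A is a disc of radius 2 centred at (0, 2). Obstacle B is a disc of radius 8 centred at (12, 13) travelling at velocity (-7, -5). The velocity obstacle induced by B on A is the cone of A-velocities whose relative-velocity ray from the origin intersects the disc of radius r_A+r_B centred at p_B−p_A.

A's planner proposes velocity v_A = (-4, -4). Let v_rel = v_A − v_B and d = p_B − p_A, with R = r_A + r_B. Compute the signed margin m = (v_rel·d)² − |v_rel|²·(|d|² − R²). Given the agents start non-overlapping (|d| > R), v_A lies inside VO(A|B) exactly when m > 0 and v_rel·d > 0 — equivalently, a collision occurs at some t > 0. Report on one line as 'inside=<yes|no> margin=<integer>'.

d = (12, 11),  |d|² = 265;  R = 2+8 = 10,  c = 265−10² = 165
v_rel = (3, 1),  |v_rel|² = 10;  v_rel·d = (3)·(12) + (1)·(11) = 47
10·t² − 94·t + 165 = 0  ⇒  m = 47² − 10·165 = 559
m = 559 > 0,  v_rel·d = 47 > 0  ⇒  inside

inside=yes margin=559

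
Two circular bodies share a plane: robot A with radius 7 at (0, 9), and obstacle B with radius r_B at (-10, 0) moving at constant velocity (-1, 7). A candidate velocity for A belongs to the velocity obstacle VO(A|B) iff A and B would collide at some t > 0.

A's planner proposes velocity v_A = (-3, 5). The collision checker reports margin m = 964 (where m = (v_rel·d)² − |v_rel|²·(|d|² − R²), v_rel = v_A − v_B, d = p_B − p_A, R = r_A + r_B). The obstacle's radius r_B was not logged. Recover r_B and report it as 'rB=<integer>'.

m = 964
d = (-10, -9);  v_rel = (-2, -2),  |v_rel|² = 8
v_rel×d = (-2)·(-9) − (-2)·(-10) = -2
since m = R²·8 − (-2)²:  R² = (4 + 964) / 8 = 121
R = √121 = 11  ⇒  r_B = 11 − 7 = 4

rB=4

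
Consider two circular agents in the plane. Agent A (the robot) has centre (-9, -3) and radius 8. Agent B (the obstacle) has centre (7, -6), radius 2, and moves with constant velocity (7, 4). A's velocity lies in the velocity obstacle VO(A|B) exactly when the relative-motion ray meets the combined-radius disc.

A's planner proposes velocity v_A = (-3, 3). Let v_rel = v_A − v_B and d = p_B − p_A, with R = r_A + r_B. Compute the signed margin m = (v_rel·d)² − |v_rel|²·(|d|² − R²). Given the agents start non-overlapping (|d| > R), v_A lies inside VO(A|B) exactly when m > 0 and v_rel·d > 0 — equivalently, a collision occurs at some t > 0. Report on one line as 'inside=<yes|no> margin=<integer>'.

d = (16, -3),  |d|² = 265;  R = 8+2 = 10,  c = 265−10² = 165
v_rel = (-10, -1),  |v_rel|² = 101;  v_rel·d = (-10)·(16) + (-1)·(-3) = -157
101·t² + 314·t + 165 = 0  ⇒  m = (-157)² − 101·165 = 7984
m = 7984 > 0,  v_rel·d = -157 < 0  ⇒  outside

inside=no margin=7984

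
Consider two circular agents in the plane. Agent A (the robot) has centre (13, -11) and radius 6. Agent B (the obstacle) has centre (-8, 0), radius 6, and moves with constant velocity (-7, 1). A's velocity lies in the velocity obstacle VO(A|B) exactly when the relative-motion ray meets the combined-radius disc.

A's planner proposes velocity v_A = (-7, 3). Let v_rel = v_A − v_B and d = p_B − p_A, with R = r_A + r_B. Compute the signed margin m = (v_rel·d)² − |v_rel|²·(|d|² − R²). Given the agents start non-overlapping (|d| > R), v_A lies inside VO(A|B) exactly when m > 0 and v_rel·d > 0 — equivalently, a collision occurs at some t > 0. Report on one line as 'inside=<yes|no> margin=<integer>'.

d = (-21, 11),  |d|² = 562;  R = 6+6 = 12,  c = 562−12² = 418
v_rel = (0, 2),  |v_rel|² = 4;  v_rel·d = (0)·(-21) + (2)·(11) = 22
4·t² − 44·t + 418 = 0  ⇒  m = 22² − 4·418 = -1188
m = -1188 < 0,  v_rel·d = 22 > 0  ⇒  outside

inside=no margin=-1188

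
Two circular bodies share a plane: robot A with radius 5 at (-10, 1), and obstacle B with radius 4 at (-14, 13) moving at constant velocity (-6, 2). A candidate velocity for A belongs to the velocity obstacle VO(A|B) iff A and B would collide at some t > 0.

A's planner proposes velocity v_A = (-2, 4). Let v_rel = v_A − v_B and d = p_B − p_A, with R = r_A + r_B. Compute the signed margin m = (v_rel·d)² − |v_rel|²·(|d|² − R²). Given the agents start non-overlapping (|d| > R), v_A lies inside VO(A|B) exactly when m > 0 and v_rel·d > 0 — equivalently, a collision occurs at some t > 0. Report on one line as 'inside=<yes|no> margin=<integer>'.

d = (-4, 12),  |d|² = 160;  R = 5+4 = 9,  c = 160−9² = 79
v_rel = (4, 2),  |v_rel|² = 20;  v_rel·d = (4)·(-4) + (2)·(12) = 8
20·t² − 16·t + 79 = 0  ⇒  m = 8² − 20·79 = -1516
m = -1516 < 0,  v_rel·d = 8 > 0  ⇒  outside

inside=no margin=-1516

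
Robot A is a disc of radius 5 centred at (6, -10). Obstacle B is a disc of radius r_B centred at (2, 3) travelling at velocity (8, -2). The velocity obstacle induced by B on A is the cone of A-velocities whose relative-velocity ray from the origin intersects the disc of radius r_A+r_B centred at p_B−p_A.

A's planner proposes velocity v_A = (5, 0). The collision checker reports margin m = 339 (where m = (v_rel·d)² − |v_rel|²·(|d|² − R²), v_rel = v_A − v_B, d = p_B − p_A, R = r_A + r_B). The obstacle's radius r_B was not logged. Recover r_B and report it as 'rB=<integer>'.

m = 339
d = (-4, 13);  v_rel = (-3, 2),  |v_rel|² = 13
v_rel×d = (-3)·(13) − (2)·(-4) = -31
since m = R²·13 − (-31)²:  R² = (961 + 339) / 13 = 100
R = √100 = 10  ⇒  r_B = 10 − 5 = 5

rB=5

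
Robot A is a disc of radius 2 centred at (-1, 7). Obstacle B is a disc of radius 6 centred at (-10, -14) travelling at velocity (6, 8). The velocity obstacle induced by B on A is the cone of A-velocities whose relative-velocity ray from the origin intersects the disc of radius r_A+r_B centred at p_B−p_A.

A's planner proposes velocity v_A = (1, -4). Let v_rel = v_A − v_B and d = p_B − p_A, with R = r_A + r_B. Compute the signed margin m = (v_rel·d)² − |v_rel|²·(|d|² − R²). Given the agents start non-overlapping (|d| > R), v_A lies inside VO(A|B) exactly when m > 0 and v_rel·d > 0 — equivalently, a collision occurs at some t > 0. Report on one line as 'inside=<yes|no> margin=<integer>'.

d = (-9, -21),  |d|² = 522;  R = 2+6 = 8,  c = 522−8² = 458
v_rel = (-5, -12),  |v_rel|² = 169;  v_rel·d = (-5)·(-9) + (-12)·(-21) = 297
169·t² − 594·t + 458 = 0  ⇒  m = 297² − 169·458 = 10807
m = 10807 > 0,  v_rel·d = 297 > 0  ⇒  inside

inside=yes margin=10807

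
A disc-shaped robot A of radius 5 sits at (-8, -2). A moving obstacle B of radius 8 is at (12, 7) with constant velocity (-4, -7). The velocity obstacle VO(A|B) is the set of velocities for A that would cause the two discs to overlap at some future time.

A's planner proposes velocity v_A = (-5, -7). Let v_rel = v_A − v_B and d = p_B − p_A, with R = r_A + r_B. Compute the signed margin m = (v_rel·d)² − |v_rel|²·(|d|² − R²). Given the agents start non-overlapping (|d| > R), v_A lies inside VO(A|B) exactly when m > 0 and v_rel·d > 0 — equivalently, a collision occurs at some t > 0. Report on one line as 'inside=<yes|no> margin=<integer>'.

d = (20, 9),  |d|² = 481;  R = 5+8 = 13,  c = 481−13² = 312
v_rel = (-1, 0),  |v_rel|² = 1;  v_rel·d = (-1)·(20) + (0)·(9) = -20
1·t² + 40·t + 312 = 0  ⇒  m = (-20)² − 1·312 = 88
m = 88 > 0,  v_rel·d = -20 < 0  ⇒  outside

inside=no margin=88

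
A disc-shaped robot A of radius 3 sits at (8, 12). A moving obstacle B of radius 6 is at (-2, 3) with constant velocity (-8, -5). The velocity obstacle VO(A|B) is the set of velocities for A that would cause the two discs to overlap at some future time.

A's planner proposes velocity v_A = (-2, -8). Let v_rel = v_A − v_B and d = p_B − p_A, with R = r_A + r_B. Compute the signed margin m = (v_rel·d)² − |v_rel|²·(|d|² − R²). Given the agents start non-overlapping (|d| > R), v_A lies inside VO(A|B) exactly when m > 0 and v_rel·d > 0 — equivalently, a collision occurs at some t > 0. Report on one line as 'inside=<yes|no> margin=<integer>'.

d = (-10, -9),  |d|² = 181;  R = 3+6 = 9,  c = 181−9² = 100
v_rel = (6, -3),  |v_rel|² = 45;  v_rel·d = (6)·(-10) + (-3)·(-9) = -33
45·t² + 66·t + 100 = 0  ⇒  m = (-33)² − 45·100 = -3411
m = -3411 < 0,  v_rel·d = -33 < 0  ⇒  outside

inside=no margin=-3411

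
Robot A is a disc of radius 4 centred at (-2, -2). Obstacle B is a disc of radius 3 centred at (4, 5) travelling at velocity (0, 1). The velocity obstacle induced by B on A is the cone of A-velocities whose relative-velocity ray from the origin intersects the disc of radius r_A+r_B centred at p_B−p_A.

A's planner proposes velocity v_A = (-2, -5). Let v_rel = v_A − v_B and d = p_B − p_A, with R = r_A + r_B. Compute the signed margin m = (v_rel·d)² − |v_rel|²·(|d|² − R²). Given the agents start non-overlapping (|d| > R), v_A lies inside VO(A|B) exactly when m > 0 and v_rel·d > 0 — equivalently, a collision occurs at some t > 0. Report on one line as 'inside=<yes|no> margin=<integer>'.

d = (6, 7),  |d|² = 85;  R = 4+3 = 7,  c = 85−7² = 36
v_rel = (-2, -6),  |v_rel|² = 40;  v_rel·d = (-2)·(6) + (-6)·(7) = -54
40·t² + 108·t + 36 = 0  ⇒  m = (-54)² − 40·36 = 1476
m = 1476 > 0,  v_rel·d = -54 < 0  ⇒  outside

inside=no margin=1476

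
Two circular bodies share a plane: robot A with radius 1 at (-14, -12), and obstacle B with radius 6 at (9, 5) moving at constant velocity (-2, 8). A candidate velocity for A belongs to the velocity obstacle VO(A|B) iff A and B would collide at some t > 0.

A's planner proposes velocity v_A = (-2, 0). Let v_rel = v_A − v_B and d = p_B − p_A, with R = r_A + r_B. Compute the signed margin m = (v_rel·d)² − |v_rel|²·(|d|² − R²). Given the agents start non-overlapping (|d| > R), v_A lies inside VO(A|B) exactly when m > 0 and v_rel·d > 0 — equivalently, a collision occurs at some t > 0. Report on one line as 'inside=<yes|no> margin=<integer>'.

d = (23, 17),  |d|² = 818;  R = 1+6 = 7,  c = 818−7² = 769
v_rel = (0, -8),  |v_rel|² = 64;  v_rel·d = (0)·(23) + (-8)·(17) = -136
64·t² + 272·t + 769 = 0  ⇒  m = (-136)² − 64·769 = -30720
m = -30720 < 0,  v_rel·d = -136 < 0  ⇒  outside

inside=no margin=-30720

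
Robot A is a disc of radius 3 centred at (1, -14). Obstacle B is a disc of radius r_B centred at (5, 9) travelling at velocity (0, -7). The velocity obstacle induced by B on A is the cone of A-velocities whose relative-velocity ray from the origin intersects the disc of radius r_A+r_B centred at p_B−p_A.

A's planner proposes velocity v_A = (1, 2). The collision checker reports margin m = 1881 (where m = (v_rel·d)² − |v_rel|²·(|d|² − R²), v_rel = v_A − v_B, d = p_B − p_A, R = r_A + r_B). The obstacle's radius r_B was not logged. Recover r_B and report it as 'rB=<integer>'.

m = 1881
d = (4, 23);  v_rel = (1, 9),  |v_rel|² = 82
v_rel×d = (1)·(23) − (9)·(4) = -13
since m = R²·82 − (-13)²:  R² = (169 + 1881) / 82 = 25
R = √25 = 5  ⇒  r_B = 5 − 3 = 2

rB=2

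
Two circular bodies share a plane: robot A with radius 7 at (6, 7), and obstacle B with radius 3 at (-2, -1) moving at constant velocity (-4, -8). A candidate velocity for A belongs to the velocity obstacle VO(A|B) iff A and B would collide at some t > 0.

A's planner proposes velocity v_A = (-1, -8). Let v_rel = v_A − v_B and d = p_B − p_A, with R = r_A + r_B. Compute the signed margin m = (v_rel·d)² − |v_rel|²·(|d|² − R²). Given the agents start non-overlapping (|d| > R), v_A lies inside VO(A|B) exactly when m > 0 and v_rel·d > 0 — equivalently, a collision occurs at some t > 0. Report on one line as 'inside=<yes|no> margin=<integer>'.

d = (-8, -8),  |d|² = 128;  R = 7+3 = 10,  c = 128−10² = 28
v_rel = (3, 0),  |v_rel|² = 9;  v_rel·d = (3)·(-8) + (0)·(-8) = -24
9·t² + 48·t + 28 = 0  ⇒  m = (-24)² − 9·28 = 324
m = 324 > 0,  v_rel·d = -24 < 0  ⇒  outside

inside=no margin=324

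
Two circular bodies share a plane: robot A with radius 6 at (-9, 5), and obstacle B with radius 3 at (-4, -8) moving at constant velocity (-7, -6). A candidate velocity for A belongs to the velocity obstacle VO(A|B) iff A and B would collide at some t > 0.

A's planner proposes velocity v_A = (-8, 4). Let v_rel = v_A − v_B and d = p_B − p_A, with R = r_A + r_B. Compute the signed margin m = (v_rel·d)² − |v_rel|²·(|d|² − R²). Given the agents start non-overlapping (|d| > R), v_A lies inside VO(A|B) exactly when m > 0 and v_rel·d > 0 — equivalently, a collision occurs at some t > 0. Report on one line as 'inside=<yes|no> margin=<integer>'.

d = (5, -13),  |d|² = 194;  R = 6+3 = 9,  c = 194−9² = 113
v_rel = (-1, 10),  |v_rel|² = 101;  v_rel·d = (-1)·(5) + (10)·(-13) = -135
101·t² + 270·t + 113 = 0  ⇒  m = (-135)² − 101·113 = 6812
m = 6812 > 0,  v_rel·d = -135 < 0  ⇒  outside

inside=no margin=6812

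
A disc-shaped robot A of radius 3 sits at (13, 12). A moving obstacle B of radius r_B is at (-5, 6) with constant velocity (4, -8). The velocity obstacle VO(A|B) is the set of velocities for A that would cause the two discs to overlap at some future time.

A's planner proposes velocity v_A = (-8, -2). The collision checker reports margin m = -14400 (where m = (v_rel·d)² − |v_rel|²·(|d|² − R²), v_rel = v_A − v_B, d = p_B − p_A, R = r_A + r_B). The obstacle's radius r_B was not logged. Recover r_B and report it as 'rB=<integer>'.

m = -14400
d = (-18, -6);  v_rel = (-12, 6),  |v_rel|² = 180
v_rel×d = (-12)·(-6) − (6)·(-18) = 180
since m = R²·180 − 180²:  R² = (32400 + -14400) / 180 = 100
R = √100 = 10  ⇒  r_B = 10 − 3 = 7

rB=7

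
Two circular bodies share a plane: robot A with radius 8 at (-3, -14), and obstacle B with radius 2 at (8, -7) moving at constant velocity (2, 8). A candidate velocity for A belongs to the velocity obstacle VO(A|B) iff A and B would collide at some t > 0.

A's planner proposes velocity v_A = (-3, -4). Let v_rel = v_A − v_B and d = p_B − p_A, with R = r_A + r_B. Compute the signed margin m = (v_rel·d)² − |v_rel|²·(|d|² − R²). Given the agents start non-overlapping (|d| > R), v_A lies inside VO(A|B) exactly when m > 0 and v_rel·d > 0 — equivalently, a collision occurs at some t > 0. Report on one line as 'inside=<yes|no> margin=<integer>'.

d = (11, 7),  |d|² = 170;  R = 8+2 = 10,  c = 170−10² = 70
v_rel = (-5, -12),  |v_rel|² = 169;  v_rel·d = (-5)·(11) + (-12)·(7) = -139
169·t² + 278·t + 70 = 0  ⇒  m = (-139)² − 169·70 = 7491
m = 7491 > 0,  v_rel·d = -139 < 0  ⇒  outside

inside=no margin=7491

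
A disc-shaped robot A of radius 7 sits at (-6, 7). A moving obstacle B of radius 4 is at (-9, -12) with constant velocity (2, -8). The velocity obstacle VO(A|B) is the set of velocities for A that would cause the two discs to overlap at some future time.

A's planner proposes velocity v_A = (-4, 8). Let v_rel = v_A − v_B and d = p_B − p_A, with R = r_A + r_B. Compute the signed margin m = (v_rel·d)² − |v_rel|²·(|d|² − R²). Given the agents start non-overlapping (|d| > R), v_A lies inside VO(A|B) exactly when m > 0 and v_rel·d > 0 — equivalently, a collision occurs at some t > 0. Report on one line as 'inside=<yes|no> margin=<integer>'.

d = (-3, -19),  |d|² = 370;  R = 7+4 = 11,  c = 370−11² = 249
v_rel = (-6, 16),  |v_rel|² = 292;  v_rel·d = (-6)·(-3) + (16)·(-19) = -286
292·t² + 572·t + 249 = 0  ⇒  m = (-286)² − 292·249 = 9088
m = 9088 > 0,  v_rel·d = -286 < 0  ⇒  outside

inside=no margin=9088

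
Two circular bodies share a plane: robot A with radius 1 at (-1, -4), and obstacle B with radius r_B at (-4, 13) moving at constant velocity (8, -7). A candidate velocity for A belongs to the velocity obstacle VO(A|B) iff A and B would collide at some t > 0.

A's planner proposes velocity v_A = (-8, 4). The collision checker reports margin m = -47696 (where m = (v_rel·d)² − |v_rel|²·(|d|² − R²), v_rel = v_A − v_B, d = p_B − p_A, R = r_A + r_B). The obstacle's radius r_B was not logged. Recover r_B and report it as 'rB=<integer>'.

m = -47696
d = (-3, 17);  v_rel = (-16, 11),  |v_rel|² = 377
v_rel×d = (-16)·(17) − (11)·(-3) = -239
since m = R²·377 − (-239)²:  R² = (57121 + -47696) / 377 = 25
R = √25 = 5  ⇒  r_B = 5 − 1 = 4

rB=4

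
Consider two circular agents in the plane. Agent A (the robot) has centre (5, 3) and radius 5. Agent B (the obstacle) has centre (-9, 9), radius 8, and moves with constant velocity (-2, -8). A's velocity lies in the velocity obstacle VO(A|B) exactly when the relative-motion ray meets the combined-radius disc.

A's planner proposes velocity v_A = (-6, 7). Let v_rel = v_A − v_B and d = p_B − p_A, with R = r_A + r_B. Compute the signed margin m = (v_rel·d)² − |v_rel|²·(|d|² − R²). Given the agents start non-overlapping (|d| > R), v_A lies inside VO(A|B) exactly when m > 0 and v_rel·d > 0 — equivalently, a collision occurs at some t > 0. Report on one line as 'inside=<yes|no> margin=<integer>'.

d = (-14, 6),  |d|² = 232;  R = 5+8 = 13,  c = 232−13² = 63
v_rel = (-4, 15),  |v_rel|² = 241;  v_rel·d = (-4)·(-14) + (15)·(6) = 146
241·t² − 292·t + 63 = 0  ⇒  m = 146² − 241·63 = 6133
m = 6133 > 0,  v_rel·d = 146 > 0  ⇒  inside

inside=yes margin=6133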